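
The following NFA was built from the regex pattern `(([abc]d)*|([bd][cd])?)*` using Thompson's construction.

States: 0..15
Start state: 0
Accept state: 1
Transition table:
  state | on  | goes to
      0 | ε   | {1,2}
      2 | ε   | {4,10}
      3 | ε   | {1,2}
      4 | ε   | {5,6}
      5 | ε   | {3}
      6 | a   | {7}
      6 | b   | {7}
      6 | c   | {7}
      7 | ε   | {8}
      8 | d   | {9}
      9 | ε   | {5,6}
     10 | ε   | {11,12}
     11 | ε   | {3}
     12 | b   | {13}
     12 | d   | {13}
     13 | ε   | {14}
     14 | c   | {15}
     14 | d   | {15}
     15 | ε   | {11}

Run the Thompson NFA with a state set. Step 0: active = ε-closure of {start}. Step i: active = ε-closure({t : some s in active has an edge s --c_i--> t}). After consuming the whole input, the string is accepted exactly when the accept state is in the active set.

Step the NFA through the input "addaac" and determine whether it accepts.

Answer: REJECT

Trace:
initial (ε-close {0}): {0,1,2,3,4,5,6,10,11,12}
'a' @ 1: {7,8}
'd' @ 2: {1,2,3,4,5,6,9,10,11,12}  (accept∈set)
'd' @ 3: {13,14}
'a' @ 4: {}  — no active states
rest 'ac' ignored (set empty)
end set {} — state 1 not in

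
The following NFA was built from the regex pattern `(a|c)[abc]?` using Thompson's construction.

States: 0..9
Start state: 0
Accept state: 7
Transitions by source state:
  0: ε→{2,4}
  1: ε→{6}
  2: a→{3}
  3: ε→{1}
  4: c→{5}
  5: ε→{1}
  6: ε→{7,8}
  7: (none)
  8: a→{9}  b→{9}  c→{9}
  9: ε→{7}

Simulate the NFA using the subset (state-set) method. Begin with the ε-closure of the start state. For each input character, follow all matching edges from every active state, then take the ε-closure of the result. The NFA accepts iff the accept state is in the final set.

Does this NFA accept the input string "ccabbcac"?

Answer: REJECT

Derivation:
start: ε-closure({0}) = {0,2,4}
'c' @ 1: {1,5,6,7,8}  [accepting]
'c' @ 2: {7,9}  [accepting]
'a' @ 3: {}  — state set empty
rest 'bbcac' ignored (set empty)
final: {}; accept 7 not in set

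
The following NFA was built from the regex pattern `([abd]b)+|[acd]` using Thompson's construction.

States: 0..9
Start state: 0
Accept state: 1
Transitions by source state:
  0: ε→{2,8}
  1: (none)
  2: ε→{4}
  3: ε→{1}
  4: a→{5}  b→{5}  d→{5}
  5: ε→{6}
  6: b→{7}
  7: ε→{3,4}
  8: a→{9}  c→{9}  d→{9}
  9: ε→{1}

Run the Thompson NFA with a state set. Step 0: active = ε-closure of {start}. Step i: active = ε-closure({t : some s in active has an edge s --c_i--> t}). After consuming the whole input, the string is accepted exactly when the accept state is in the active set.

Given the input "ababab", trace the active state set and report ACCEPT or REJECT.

S₀ = ε-closure({0}) = {0,2,4,8}
'a' @ 1: {1,5,6,9}  ✓accept
'b' @ 2: {1,3,4,7}  ✓accept
'a' @ 3: {5,6}
'b' @ 4: {1,3,4,7}  ✓accept
'a' @ 5: {5,6}
'b' @ 6: {1,3,4,7}  ✓accept
after full input: {1,3,4,7}  (accept=1 in)

Answer: ACCEPT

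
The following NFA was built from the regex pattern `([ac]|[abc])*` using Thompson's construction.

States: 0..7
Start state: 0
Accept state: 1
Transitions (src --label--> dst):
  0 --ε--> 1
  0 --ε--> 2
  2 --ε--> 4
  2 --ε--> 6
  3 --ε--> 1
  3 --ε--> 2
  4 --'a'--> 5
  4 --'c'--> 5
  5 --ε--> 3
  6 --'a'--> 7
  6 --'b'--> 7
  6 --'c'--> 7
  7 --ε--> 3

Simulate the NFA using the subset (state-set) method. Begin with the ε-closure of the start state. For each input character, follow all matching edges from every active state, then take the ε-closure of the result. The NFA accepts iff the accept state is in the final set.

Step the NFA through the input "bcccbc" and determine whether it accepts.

initial (ε-close {0}): {0,1,2,4,6}
'b' @ 1: {1,2,3,4,6,7}  ✓accept
'c' @ 2: {1,2,3,4,5,6,7}  ✓accept
'c' @ 3: {1,2,3,4,5,6,7}  ✓accept
'c' @ 4: {1,2,3,4,5,6,7}  ✓accept
'b' @ 5: {1,2,3,4,6,7}  ✓accept
'c' @ 6: {1,2,3,4,5,6,7}  ✓accept
final: {1,2,3,4,5,6,7}; accept 1 in set

Answer: ACCEPT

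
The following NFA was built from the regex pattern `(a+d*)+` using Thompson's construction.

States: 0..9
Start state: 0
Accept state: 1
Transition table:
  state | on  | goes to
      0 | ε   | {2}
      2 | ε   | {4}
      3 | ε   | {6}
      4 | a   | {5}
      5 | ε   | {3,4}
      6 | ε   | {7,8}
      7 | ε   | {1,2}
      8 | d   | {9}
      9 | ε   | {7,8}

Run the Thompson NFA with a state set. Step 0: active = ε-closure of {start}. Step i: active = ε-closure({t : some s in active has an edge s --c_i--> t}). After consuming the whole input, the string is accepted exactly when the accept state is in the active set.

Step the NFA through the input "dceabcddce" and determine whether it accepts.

Answer: REJECT

Derivation:
S₀ = ε-closure({0}) = {0,2,4}
'd' @ 1: {}  — no active states
rest 'ceabcddce' ignored (set empty)
final: {}; accept 1 not in set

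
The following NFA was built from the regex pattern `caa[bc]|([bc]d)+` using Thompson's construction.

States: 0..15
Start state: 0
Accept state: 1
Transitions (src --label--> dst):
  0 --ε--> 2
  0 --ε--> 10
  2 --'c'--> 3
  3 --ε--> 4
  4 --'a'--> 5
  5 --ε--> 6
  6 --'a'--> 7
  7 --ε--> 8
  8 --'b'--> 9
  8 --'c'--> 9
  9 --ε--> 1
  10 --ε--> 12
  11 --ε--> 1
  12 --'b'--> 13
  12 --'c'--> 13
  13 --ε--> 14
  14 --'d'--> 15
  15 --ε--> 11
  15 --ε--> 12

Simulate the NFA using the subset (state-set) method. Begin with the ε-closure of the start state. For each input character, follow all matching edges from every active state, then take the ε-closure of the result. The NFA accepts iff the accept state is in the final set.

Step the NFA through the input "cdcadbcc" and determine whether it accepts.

Answer: REJECT

Derivation:
S₀ = ε-closure({0}) = {0,2,10,12}
'c' @ 1: {3,4,13,14}
'd' @ 2: {1,11,12,15}  (accept∈set)
'c' @ 3: {13,14}
'a' @ 4: {}  — no active states
rest 'dbcc' ignored (set empty)
final: {}; accept 1 not in set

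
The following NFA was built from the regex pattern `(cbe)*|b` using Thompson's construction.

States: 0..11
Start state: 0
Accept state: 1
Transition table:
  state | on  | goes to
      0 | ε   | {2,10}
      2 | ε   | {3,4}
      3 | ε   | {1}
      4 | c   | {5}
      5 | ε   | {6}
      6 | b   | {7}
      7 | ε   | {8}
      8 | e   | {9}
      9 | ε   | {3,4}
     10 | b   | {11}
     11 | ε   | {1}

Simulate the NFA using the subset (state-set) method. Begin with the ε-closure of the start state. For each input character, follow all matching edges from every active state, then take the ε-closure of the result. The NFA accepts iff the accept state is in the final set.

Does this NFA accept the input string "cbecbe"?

Answer: ACCEPT

Derivation:
initial (ε-close {0}): {0,1,2,3,4,10}
'c' @ 1: {5,6}
'b' @ 2: {7,8}
'e' @ 3: {1,3,4,9}  [accepting]
'c' @ 4: {5,6}
'b' @ 5: {7,8}
'e' @ 6: {1,3,4,9}  [accepting]
after full input: {1,3,4,9}  (accept=1 in)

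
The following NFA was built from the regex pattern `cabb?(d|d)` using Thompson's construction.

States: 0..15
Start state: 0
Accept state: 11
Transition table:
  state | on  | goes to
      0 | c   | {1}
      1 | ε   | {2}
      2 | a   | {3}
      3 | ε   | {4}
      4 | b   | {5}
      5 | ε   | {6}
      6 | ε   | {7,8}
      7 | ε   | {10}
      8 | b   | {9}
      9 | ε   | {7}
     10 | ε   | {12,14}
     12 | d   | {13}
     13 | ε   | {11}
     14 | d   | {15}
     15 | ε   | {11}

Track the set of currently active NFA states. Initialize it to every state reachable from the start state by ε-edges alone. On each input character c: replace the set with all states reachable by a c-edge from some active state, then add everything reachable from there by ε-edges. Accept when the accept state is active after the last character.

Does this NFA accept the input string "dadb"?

S₀ = ε-closure({0}) = {0}
'd' @ 1: {}  — state set empty
rest 'adb' ignored (set empty)
after full input: {}  (accept=11 not in)

Answer: REJECT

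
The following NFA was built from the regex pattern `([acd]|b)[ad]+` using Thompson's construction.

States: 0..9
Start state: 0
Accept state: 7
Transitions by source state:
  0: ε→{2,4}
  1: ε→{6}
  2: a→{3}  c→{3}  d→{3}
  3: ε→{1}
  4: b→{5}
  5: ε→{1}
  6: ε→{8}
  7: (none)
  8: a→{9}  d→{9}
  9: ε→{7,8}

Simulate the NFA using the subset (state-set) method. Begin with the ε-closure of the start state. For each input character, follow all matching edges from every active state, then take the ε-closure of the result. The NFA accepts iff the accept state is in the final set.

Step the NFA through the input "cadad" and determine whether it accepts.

initial (ε-close {0}): {0,2,4}
'c' @ 1: {1,3,6,8}
'a' @ 2: {7,8,9}  ✓accept
'd' @ 3: {7,8,9}  ✓accept
'a' @ 4: {7,8,9}  ✓accept
'd' @ 5: {7,8,9}  ✓accept
final: {7,8,9}; accept 7 in set

Answer: ACCEPT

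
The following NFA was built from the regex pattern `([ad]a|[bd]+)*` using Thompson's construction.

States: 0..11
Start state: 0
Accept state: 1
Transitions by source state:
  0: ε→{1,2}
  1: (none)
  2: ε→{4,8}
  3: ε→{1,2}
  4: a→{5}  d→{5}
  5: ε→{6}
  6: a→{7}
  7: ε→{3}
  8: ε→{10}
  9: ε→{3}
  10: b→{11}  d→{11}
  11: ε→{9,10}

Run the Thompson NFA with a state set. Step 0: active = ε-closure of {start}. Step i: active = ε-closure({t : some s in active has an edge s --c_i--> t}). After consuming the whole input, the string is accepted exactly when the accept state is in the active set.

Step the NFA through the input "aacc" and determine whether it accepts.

initial (ε-close {0}): {0,1,2,4,8,10}
'a' @ 1: {5,6}
'a' @ 2: {1,2,3,4,7,8,10}  [accepting]
'c' @ 3: {}  — state set empty
rest 'c' ignored (set empty)
after full input: {}  (accept=1 not in)

Answer: REJECT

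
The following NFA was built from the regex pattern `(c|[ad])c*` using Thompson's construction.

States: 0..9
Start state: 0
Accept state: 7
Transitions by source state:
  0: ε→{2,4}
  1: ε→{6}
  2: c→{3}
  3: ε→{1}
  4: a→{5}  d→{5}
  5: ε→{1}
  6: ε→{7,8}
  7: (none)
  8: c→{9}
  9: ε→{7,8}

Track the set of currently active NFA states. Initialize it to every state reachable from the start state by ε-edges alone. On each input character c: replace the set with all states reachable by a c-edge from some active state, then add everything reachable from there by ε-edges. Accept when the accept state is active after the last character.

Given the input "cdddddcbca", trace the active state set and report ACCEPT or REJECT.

S₀ = ε-closure({0}) = {0,2,4}
'c' @ 1: {1,3,6,7,8}  ✓accept
'd' @ 2: {}  — state set empty
rest 'ddddcbca' ignored (set empty)
end set {} — state 7 not in

Answer: REJECT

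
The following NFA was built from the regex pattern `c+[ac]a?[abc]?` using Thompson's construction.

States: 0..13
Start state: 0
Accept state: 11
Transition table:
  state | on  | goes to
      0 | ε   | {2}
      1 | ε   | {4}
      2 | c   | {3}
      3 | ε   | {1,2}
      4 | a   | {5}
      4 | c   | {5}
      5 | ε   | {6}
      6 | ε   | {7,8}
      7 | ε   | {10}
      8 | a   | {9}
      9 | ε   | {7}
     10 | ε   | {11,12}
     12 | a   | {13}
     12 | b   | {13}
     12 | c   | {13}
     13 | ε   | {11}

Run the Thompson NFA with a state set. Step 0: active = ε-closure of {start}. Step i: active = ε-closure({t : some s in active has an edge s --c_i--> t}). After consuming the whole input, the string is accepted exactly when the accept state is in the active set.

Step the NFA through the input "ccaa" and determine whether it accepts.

Answer: ACCEPT

Steps:
initial (ε-close {0}): {0,2}
'c' @ 1: {1,2,3,4}
'c' @ 2: {1,2,3,4,5,6,7,8,10,11,12}  [accepting]
'a' @ 3: {5,6,7,8,9,10,11,12,13}  [accepting]
'a' @ 4: {7,9,10,11,12,13}  [accepting]
after full input: {7,9,10,11,12,13}  (accept=11 in)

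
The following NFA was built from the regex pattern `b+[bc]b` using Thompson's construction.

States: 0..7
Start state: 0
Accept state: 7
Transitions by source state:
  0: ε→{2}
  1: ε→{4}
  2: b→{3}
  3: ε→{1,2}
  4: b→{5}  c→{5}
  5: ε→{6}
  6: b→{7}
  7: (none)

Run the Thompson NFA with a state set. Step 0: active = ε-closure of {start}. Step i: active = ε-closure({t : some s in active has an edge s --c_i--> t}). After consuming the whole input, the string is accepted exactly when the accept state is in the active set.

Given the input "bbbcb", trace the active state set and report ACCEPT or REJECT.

S₀ = ε-closure({0}) = {0,2}
'b' @ 1: {1,2,3,4}
'b' @ 2: {1,2,3,4,5,6}
'b' @ 3: {1,2,3,4,5,6,7}  (accept∈set)
'c' @ 4: {5,6}
'b' @ 5: {7}  (accept∈set)
final: {7}; accept 7 in set

Answer: ACCEPT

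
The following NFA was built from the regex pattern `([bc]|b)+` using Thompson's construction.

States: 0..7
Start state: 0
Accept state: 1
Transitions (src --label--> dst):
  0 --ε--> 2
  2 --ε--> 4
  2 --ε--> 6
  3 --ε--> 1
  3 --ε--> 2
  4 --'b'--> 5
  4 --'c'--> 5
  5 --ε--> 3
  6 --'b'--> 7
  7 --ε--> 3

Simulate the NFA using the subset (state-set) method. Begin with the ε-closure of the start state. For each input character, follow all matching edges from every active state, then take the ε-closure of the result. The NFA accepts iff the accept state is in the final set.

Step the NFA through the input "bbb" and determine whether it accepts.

Answer: ACCEPT

Derivation:
S₀ = ε-closure({0}) = {0,2,4,6}
'b' @ 1: {1,2,3,4,5,6,7}  (accept∈set)
'b' @ 2: {1,2,3,4,5,6,7}  (accept∈set)
'b' @ 3: {1,2,3,4,5,6,7}  (accept∈set)
final: {1,2,3,4,5,6,7}; accept 1 in set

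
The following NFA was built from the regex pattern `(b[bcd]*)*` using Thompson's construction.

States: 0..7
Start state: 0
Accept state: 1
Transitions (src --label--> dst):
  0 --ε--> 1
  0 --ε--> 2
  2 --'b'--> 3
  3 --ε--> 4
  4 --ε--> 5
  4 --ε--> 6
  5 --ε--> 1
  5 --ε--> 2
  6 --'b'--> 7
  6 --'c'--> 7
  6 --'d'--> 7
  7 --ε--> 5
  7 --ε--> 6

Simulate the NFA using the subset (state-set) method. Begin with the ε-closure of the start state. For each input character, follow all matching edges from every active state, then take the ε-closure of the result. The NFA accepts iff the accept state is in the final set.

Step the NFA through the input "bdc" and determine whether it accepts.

Answer: ACCEPT

Steps:
initial (ε-close {0}): {0,1,2}
'b' @ 1: {1,2,3,4,5,6}  ✓accept
'd' @ 2: {1,2,5,6,7}  ✓accept
'c' @ 3: {1,2,5,6,7}  ✓accept
end set {1,2,5,6,7} — state 1 in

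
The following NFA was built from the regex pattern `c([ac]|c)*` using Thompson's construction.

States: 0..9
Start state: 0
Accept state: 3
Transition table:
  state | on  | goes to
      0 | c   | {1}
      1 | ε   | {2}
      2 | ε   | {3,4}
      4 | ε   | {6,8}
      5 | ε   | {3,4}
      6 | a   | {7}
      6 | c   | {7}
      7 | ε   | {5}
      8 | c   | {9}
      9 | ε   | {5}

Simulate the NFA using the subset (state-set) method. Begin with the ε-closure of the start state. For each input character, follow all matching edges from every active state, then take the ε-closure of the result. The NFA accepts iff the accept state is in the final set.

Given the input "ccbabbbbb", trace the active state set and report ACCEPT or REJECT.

start: ε-closure({0}) = {0}
'c' @ 1: {1,2,3,4,6,8}  ✓accept
'c' @ 2: {3,4,5,6,7,8,9}  ✓accept
'b' @ 3: {}  — state set empty
rest 'abbbbb' ignored (set empty)
after full input: {}  (accept=3 not in)

Answer: REJECT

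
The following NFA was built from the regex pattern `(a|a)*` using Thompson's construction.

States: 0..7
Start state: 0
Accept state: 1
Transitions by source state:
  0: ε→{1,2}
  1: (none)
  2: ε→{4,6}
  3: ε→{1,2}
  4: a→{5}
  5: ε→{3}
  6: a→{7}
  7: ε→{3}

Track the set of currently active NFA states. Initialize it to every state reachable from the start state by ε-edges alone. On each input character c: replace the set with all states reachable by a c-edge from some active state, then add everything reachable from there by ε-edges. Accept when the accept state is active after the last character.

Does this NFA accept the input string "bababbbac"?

start: ε-closure({0}) = {0,1,2,4,6}
'b' @ 1: {}  — no active states
rest 'ababbbac' ignored (set empty)
end set {} — state 1 not in

Answer: REJECT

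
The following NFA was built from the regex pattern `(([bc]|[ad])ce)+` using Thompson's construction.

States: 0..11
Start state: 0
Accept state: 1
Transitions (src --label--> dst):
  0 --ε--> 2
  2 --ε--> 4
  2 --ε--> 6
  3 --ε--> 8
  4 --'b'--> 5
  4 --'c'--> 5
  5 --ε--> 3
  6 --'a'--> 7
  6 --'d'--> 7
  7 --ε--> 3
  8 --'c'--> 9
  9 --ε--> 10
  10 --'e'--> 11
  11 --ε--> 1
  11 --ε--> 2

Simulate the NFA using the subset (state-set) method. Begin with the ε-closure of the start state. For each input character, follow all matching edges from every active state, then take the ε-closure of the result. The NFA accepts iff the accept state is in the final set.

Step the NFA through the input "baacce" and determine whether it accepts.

start: ε-closure({0}) = {0,2,4,6}
'b' @ 1: {3,5,8}
'a' @ 2: {}  — state set empty
rest 'acce' ignored (set empty)
after full input: {}  (accept=1 not in)

Answer: REJECT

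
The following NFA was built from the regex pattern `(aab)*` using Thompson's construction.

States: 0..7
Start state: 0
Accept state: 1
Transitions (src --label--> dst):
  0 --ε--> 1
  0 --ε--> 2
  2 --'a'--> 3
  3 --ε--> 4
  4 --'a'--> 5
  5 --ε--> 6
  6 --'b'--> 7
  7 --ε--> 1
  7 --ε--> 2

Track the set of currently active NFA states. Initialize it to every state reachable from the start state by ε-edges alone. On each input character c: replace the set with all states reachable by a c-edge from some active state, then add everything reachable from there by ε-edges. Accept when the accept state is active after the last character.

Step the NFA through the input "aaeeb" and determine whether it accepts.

S₀ = ε-closure({0}) = {0,1,2}
'a' @ 1: {3,4}
'a' @ 2: {5,6}
'e' @ 3: {}  — no active states
rest 'eb' ignored (set empty)
end set {} — state 1 not in

Answer: REJECT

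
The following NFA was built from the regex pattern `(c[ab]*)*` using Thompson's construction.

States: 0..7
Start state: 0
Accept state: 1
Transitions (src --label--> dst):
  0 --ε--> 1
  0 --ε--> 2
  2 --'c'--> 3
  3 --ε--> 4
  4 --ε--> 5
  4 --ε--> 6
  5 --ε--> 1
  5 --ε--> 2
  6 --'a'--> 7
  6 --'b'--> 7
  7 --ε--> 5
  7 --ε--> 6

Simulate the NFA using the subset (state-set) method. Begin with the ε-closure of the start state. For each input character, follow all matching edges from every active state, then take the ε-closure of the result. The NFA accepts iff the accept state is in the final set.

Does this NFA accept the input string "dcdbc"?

Answer: REJECT

Derivation:
S₀ = ε-closure({0}) = {0,1,2}
'd' @ 1: {}  — state set empty
rest 'cdbc' ignored (set empty)
after full input: {}  (accept=1 not in)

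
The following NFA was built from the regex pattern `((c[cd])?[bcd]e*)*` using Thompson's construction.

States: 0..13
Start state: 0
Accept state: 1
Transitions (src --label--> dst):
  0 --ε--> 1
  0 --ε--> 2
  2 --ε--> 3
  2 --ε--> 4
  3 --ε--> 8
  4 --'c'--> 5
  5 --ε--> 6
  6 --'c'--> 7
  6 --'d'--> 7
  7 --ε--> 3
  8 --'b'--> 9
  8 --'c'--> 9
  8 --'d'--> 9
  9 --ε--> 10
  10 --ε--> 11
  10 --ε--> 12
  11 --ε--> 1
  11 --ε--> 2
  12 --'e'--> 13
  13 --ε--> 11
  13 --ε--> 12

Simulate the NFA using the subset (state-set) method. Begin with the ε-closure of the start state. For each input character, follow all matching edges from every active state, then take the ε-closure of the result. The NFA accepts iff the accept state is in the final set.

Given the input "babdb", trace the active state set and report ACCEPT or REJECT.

initial (ε-close {0}): {0,1,2,3,4,8}
'b' @ 1: {1,2,3,4,8,9,10,11,12}  [accepting]
'a' @ 2: {}  — no active states
rest 'bdb' ignored (set empty)
end set {} — state 1 not in

Answer: REJECT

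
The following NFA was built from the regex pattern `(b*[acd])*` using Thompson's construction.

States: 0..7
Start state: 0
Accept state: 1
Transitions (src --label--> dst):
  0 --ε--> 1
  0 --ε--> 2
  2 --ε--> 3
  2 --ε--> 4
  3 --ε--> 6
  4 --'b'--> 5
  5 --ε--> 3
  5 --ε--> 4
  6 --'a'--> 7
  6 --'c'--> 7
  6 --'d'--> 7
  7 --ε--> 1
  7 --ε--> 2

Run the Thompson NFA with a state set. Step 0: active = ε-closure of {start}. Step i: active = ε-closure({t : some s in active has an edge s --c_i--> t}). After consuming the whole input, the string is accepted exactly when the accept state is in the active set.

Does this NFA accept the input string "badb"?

Answer: REJECT

Trace:
initial (ε-close {0}): {0,1,2,3,4,6}
'b' @ 1: {3,4,5,6}
'a' @ 2: {1,2,3,4,6,7}  ✓accept
'd' @ 3: {1,2,3,4,6,7}  ✓accept
'b' @ 4: {3,4,5,6}
end set {3,4,5,6} — state 1 not in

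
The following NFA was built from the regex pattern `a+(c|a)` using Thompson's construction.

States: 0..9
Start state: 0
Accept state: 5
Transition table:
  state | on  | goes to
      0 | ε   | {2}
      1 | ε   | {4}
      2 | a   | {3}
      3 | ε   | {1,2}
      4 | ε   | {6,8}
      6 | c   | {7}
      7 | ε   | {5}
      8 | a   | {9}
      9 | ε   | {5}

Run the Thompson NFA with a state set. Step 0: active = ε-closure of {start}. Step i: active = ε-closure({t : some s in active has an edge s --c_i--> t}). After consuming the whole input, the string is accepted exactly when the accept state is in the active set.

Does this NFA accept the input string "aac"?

initial (ε-close {0}): {0,2}
'a' @ 1: {1,2,3,4,6,8}
'a' @ 2: {1,2,3,4,5,6,8,9}  [accepting]
'c' @ 3: {5,7}  [accepting]
final: {5,7}; accept 5 in set

Answer: ACCEPT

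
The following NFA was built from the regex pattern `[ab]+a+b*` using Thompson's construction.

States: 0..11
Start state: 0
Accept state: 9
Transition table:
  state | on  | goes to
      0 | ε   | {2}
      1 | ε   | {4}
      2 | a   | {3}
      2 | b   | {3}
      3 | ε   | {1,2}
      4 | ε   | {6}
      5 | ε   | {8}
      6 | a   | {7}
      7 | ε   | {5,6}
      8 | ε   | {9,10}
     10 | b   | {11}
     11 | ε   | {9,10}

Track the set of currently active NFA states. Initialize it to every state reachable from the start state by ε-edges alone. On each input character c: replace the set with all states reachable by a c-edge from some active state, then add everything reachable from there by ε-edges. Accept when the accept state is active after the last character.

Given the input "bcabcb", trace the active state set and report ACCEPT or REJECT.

start: ε-closure({0}) = {0,2}
'b' @ 1: {1,2,3,4,6}
'c' @ 2: {}  — state set empty
rest 'abcb' ignored (set empty)
after full input: {}  (accept=9 not in)

Answer: REJECT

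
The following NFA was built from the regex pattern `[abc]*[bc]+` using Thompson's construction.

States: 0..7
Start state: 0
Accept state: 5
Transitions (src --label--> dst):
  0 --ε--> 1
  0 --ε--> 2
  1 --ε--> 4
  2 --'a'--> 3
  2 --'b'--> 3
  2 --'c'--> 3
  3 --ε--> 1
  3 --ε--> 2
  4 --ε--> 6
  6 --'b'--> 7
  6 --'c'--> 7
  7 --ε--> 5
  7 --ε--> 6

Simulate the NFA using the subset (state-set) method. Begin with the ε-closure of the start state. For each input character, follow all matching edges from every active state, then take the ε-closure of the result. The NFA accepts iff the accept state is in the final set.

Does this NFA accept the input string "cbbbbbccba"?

initial (ε-close {0}): {0,1,2,4,6}
'c' @ 1: {1,2,3,4,5,6,7}  ✓accept
'b' @ 2: {1,2,3,4,5,6,7}  ✓accept
'b' @ 3: {1,2,3,4,5,6,7}  ✓accept
'b' @ 4: {1,2,3,4,5,6,7}  ✓accept
'b' @ 5: {1,2,3,4,5,6,7}  ✓accept
'b' @ 6: {1,2,3,4,5,6,7}  ✓accept
'c' @ 7: {1,2,3,4,5,6,7}  ✓accept
'c' @ 8: {1,2,3,4,5,6,7}  ✓accept
'b' @ 9: {1,2,3,4,5,6,7}  ✓accept
'a' @ 10: {1,2,3,4,6}
final: {1,2,3,4,6}; accept 5 not in set

Answer: REJECT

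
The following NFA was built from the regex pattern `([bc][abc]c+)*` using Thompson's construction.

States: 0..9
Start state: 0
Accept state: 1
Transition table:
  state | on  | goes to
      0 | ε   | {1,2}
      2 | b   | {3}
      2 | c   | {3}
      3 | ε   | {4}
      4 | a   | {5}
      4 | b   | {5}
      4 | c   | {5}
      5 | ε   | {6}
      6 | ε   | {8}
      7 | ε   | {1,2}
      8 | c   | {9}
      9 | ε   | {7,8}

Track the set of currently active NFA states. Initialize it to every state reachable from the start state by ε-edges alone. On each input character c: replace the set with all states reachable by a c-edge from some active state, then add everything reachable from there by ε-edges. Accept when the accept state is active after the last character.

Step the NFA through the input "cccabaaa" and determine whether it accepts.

Answer: REJECT

Derivation:
S₀ = ε-closure({0}) = {0,1,2}
'c' @ 1: {3,4}
'c' @ 2: {5,6,8}
'c' @ 3: {1,2,7,8,9}  [accepting]
'a' @ 4: {}  — dead — no transitions
rest 'baaa' ignored (set empty)
end set {} — state 1 not in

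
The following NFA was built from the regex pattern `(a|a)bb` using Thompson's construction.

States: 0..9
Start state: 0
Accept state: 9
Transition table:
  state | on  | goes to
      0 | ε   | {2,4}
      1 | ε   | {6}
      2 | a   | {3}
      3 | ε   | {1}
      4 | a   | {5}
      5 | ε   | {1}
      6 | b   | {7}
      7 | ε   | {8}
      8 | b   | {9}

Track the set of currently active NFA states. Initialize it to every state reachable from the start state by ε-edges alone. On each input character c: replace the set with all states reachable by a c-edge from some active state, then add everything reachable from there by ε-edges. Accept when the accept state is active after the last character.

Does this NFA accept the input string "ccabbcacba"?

start: ε-closure({0}) = {0,2,4}
'c' @ 1: {}  — no active states
rest 'cabbcacba' ignored (set empty)
end set {} — state 9 not in

Answer: REJECT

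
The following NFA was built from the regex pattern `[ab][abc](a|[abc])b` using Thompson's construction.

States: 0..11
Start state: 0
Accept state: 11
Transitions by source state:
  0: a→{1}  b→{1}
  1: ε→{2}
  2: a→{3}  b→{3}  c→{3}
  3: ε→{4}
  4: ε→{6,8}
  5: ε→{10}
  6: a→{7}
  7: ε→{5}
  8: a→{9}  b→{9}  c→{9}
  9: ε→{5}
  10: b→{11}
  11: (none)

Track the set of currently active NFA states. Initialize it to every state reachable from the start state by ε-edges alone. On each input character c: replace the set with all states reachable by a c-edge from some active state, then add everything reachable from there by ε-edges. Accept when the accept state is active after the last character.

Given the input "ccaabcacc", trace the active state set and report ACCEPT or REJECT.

S₀ = ε-closure({0}) = {0}
'c' @ 1: {}  — dead — no transitions
rest 'caabcacc' ignored (set empty)
final: {}; accept 11 not in set

Answer: REJECT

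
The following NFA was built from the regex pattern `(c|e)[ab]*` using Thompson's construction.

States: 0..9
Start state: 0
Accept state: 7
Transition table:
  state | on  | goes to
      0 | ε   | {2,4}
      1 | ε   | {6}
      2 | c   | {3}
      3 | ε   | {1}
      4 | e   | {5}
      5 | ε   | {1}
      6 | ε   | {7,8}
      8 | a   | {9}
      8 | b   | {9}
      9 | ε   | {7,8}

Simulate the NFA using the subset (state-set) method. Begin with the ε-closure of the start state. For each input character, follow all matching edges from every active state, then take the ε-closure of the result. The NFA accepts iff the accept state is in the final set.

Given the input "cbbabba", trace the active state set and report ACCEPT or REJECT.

initial (ε-close {0}): {0,2,4}
'c' @ 1: {1,3,6,7,8}  (accept∈set)
'b' @ 2: {7,8,9}  (accept∈set)
'b' @ 3: {7,8,9}  (accept∈set)
'a' @ 4: {7,8,9}  (accept∈set)
'b' @ 5: {7,8,9}  (accept∈set)
'b' @ 6: {7,8,9}  (accept∈set)
'a' @ 7: {7,8,9}  (accept∈set)
end set {7,8,9} — state 7 in

Answer: ACCEPT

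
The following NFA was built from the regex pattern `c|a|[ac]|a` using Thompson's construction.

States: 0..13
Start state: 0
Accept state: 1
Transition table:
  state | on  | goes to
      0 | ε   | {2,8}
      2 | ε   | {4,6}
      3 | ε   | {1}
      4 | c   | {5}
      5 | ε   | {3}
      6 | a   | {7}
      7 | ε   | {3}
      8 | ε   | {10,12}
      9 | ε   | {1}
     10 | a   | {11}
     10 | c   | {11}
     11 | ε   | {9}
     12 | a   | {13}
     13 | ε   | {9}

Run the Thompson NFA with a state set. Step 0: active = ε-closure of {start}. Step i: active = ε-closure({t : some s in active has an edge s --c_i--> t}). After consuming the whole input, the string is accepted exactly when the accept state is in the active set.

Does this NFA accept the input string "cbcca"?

Answer: REJECT

Derivation:
S₀ = ε-closure({0}) = {0,2,4,6,8,10,12}
'c' @ 1: {1,3,5,9,11}  (accept∈set)
'b' @ 2: {}  — no active states
rest 'cca' ignored (set empty)
after full input: {}  (accept=1 not in)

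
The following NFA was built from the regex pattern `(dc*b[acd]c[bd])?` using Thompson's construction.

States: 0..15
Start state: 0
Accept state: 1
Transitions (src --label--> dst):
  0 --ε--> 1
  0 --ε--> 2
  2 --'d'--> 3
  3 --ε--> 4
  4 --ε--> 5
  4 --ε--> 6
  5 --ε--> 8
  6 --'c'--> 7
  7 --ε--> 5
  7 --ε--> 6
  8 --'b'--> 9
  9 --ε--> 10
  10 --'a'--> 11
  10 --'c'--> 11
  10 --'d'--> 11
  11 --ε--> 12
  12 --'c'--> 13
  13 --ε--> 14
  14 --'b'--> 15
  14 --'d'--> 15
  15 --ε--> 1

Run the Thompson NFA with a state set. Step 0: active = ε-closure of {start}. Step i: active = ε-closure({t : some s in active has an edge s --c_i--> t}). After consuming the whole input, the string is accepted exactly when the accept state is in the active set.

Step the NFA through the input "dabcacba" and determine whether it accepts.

S₀ = ε-closure({0}) = {0,1,2}
'd' @ 1: {3,4,5,6,8}
'a' @ 2: {}  — state set empty
rest 'bcacba' ignored (set empty)
end set {} — state 1 not in

Answer: REJECT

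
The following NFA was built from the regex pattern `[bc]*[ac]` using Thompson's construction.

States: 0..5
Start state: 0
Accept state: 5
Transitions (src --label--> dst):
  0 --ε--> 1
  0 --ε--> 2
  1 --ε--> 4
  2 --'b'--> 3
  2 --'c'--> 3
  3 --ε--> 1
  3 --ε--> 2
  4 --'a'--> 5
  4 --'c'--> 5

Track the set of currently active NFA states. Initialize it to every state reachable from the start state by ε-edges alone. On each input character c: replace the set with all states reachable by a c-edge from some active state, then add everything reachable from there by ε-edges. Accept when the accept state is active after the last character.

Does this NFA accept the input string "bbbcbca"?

Answer: ACCEPT

Trace:
initial (ε-close {0}): {0,1,2,4}
'b' @ 1: {1,2,3,4}
'b' @ 2: {1,2,3,4}
'b' @ 3: {1,2,3,4}
'c' @ 4: {1,2,3,4,5}  (accept∈set)
'b' @ 5: {1,2,3,4}
'c' @ 6: {1,2,3,4,5}  (accept∈set)
'a' @ 7: {5}  (accept∈set)
after full input: {5}  (accept=5 in)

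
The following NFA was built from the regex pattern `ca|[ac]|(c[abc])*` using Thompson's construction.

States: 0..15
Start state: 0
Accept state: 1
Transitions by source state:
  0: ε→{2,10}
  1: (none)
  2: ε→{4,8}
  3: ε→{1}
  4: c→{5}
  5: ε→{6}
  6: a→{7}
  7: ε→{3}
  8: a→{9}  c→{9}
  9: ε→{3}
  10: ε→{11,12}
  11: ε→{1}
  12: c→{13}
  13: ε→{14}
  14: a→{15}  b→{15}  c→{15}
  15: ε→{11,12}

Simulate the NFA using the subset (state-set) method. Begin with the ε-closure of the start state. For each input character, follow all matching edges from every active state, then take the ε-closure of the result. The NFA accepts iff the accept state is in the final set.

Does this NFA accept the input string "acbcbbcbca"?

S₀ = ε-closure({0}) = {0,1,2,4,8,10,11,12}
'a' @ 1: {1,3,9}  [accepting]
'c' @ 2: {}  — no active states
rest 'bcbbcbca' ignored (set empty)
end set {} — state 1 not in

Answer: REJECT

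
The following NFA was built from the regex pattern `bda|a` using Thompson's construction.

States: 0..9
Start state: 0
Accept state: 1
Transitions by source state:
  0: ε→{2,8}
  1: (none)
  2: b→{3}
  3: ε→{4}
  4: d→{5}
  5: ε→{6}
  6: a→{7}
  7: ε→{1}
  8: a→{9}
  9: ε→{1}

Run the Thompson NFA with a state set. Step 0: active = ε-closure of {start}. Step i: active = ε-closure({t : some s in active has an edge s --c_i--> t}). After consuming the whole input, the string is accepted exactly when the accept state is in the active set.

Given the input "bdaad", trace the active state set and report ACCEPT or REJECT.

Answer: REJECT

Derivation:
initial (ε-close {0}): {0,2,8}
'b' @ 1: {3,4}
'd' @ 2: {5,6}
'a' @ 3: {1,7}  [accepting]
'a' @ 4: {}  — dead — no transitions
rest 'd' ignored (set empty)
after full input: {}  (accept=1 not in)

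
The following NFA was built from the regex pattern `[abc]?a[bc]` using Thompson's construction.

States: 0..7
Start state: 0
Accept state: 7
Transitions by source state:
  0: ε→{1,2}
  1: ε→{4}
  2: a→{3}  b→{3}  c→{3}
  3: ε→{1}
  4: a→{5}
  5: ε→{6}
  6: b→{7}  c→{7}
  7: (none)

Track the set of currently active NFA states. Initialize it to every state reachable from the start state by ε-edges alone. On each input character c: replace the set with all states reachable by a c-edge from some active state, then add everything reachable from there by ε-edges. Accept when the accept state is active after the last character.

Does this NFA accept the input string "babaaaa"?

Answer: REJECT

Derivation:
S₀ = ε-closure({0}) = {0,1,2,4}
'b' @ 1: {1,3,4}
'a' @ 2: {5,6}
'b' @ 3: {7}  ✓accept
'a' @ 4: {}  — state set empty
rest 'aaa' ignored (set empty)
after full input: {}  (accept=7 not in)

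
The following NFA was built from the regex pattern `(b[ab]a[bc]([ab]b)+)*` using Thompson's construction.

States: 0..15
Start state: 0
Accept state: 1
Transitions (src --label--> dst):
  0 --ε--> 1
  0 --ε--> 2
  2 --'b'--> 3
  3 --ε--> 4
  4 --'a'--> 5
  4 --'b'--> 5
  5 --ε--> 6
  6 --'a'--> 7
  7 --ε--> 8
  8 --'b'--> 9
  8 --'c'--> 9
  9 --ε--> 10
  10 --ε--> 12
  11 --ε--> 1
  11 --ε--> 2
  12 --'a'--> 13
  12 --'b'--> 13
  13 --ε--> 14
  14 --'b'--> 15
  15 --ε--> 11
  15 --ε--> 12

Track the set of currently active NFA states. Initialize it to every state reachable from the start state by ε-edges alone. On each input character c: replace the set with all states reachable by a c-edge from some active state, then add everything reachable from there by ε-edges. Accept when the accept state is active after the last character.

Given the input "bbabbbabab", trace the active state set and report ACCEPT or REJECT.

S₀ = ε-closure({0}) = {0,1,2}
'b' @ 1: {3,4}
'b' @ 2: {5,6}
'a' @ 3: {7,8}
'b' @ 4: {9,10,12}
'b' @ 5: {13,14}
'b' @ 6: {1,2,11,12,15}  ✓accept
'a' @ 7: {13,14}
'b' @ 8: {1,2,11,12,15}  ✓accept
'a' @ 9: {13,14}
'b' @ 10: {1,2,11,12,15}  ✓accept
after full input: {1,2,11,12,15}  (accept=1 in)

Answer: ACCEPT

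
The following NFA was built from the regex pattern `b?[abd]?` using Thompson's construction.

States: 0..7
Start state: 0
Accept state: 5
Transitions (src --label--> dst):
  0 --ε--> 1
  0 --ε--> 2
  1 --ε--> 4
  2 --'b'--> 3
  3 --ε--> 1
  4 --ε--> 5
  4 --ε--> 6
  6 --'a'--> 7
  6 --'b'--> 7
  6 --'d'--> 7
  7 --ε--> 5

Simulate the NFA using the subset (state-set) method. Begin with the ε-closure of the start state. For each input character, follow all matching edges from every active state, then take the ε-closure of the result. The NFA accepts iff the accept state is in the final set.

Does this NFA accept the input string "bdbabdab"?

Answer: REJECT

Trace:
start: ε-closure({0}) = {0,1,2,4,5,6}
'b' @ 1: {1,3,4,5,6,7}  ✓accept
'd' @ 2: {5,7}  ✓accept
'b' @ 3: {}  — state set empty
rest 'abdab' ignored (set empty)
after full input: {}  (accept=5 not in)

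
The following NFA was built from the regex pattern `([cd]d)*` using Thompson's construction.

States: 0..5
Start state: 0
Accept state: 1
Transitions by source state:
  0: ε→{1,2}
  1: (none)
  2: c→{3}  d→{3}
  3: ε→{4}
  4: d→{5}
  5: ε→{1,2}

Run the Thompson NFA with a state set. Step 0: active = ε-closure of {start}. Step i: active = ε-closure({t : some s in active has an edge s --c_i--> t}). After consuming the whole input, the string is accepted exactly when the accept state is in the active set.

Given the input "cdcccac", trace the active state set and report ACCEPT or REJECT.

start: ε-closure({0}) = {0,1,2}
'c' @ 1: {3,4}
'd' @ 2: {1,2,5}  [accepting]
'c' @ 3: {3,4}
'c' @ 4: {}  — state set empty
rest 'cac' ignored (set empty)
after full input: {}  (accept=1 not in)

Answer: REJECT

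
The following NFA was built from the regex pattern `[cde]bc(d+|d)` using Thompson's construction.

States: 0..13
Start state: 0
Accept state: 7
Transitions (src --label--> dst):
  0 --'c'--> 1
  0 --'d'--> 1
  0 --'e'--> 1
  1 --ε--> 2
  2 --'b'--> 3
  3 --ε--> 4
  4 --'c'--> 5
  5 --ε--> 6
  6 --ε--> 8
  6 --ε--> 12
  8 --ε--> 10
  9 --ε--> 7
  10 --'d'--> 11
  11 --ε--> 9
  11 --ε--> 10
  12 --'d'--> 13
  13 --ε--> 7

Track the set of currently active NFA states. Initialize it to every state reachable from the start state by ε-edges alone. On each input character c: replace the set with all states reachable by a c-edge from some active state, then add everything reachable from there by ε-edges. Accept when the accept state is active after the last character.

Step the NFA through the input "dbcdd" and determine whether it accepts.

Answer: ACCEPT

Steps:
S₀ = ε-closure({0}) = {0}
'd' @ 1: {1,2}
'b' @ 2: {3,4}
'c' @ 3: {5,6,8,10,12}
'd' @ 4: {7,9,10,11,13}  (accept∈set)
'd' @ 5: {7,9,10,11}  (accept∈set)
after full input: {7,9,10,11}  (accept=7 in)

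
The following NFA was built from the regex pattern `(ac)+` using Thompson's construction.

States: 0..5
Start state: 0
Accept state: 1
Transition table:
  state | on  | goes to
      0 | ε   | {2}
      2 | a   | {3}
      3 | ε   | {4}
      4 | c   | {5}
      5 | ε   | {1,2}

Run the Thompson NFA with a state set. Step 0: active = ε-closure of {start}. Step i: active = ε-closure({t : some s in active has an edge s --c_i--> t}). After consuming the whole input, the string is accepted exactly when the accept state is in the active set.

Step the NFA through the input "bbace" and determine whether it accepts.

Answer: REJECT

Derivation:
start: ε-closure({0}) = {0,2}
'b' @ 1: {}  — no active states
rest 'bace' ignored (set empty)
final: {}; accept 1 not in set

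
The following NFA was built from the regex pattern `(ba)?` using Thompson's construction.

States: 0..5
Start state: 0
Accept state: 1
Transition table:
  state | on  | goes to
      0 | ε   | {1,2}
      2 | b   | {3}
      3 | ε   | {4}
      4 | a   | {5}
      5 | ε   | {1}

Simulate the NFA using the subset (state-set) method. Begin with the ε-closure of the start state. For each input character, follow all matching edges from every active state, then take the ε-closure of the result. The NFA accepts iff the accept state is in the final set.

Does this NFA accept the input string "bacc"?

S₀ = ε-closure({0}) = {0,1,2}
'b' @ 1: {3,4}
'a' @ 2: {1,5}  ✓accept
'c' @ 3: {}  — dead — no transitions
rest 'c' ignored (set empty)
final: {}; accept 1 not in set

Answer: REJECT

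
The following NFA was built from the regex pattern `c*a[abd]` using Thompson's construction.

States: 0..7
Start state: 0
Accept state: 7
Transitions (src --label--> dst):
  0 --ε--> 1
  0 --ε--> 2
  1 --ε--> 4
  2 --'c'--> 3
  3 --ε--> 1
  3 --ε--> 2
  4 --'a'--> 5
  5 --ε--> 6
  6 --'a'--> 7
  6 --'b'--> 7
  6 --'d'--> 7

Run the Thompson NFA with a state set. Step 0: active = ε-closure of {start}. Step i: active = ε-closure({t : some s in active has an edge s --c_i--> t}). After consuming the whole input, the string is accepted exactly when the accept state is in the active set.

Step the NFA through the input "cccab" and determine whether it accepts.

initial (ε-close {0}): {0,1,2,4}
'c' @ 1: {1,2,3,4}
'c' @ 2: {1,2,3,4}
'c' @ 3: {1,2,3,4}
'a' @ 4: {5,6}
'b' @ 5: {7}  ✓accept
after full input: {7}  (accept=7 in)

Answer: ACCEPT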